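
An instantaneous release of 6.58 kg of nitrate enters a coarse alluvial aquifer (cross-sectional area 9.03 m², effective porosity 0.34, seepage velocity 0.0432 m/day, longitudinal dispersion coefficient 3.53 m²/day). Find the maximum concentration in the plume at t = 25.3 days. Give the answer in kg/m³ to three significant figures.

The peak of an instantaneous 1D plume sits at x = vt; there the Gaussian factor is 1 and C_max = M/(n_e·A·√(4πDt)), where n_e·A is the pore area the mass is dissolved in.
√(4πDt) = √(4π × 3.53 × 25.3) = 33.50 m, so C_max = 6.58/(0.34 × 9.03 × 33.50) = 0.0640 kg/m³.

0.0640 kg/m³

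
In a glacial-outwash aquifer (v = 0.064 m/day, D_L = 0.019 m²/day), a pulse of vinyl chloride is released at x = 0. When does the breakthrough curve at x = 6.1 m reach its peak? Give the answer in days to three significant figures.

For the 1D instantaneous-source solution, setting ∂C/∂t = 0 at fixed x gives v²t² + 2Dt − x² = 0, so t = (√(D² + v²x²) − D)/v².
√(D² + v²x²) = √(0.019² + 0.064² × 6.1²) = 0.3909; v² = 0.004096.
t = (0.3909 − 0.019)/0.004096 = 90.8 days (vs. the pure-advection estimate x/v = 95.3 d).

90.8 days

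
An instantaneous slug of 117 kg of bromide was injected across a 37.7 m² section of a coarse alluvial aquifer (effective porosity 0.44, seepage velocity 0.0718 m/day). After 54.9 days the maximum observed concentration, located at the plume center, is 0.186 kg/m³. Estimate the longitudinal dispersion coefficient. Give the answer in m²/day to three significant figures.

2.08 m²/day

At the plume center C_max = M/(n_e·A·√(4πDt)), so D = M²/(4πt·(n_e·A·C_max)²).
n_e·A·C_max = 0.44 × 37.7 × 0.186 = 3.085 kg/m.
D = 117²/(4π × 54.9 × 3.085²) = 2.08 m²/day.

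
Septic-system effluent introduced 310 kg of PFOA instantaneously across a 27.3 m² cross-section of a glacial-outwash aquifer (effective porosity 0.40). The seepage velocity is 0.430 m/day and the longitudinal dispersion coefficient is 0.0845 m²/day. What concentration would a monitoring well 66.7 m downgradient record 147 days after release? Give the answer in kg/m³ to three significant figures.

For an instantaneous plane source, C(x,t) = M/(n_e·A·√(4πDt)) · exp(−(x−vt)²/(4Dt)), with n_e·A the pore (flow) area.
Plume center vt = 0.430 × 147 = 63.21 m, so the well at 66.7 m is 3.49 m downgradient of the peak.
√(4πDt) = 12.49 m, giving peak height M/(n_e·A·√(4πDt)) = 310/(0.40 × 27.3 × 12.49) = 2.273 kg/m³.
(x−vt)²/(4Dt) = (3.49)²/(4 × 0.0845 × 147) = 0.2451; exp(−0.2451) = 0.7826.
C = 2.273 × 0.7826 = 1.78 kg/m³.

1.78 kg/m³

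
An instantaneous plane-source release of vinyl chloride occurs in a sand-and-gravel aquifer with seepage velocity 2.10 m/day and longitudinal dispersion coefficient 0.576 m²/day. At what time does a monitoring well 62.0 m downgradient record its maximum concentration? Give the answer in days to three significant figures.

29.4 days

For the 1D instantaneous-source solution, setting ∂C/∂t = 0 at fixed x gives v²t² + 2Dt − x² = 0, so t = (√(D² + v²x²) − D)/v².
√(D² + v²x²) = √(0.576² + 2.10² × 62.0²) = 130.2; v² = 4.41.
t = (130.2 − 0.576)/4.41 = 29.4 days (vs. the pure-advection estimate x/v = 29.5 d).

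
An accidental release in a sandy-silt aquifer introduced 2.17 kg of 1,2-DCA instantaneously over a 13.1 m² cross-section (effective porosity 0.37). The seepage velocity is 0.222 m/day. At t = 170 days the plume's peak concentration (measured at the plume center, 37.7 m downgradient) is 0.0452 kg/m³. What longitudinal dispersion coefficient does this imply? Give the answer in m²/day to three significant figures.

0.0459 m²/day

At the plume center C_max = M/(n_e·A·√(4πDt)), so D = M²/(4πt·(n_e·A·C_max)²).
n_e·A·C_max = 0.37 × 13.1 × 0.0452 = 0.2191 kg/m.
D = 2.17²/(4π × 170 × 0.2191²) = 0.0459 m²/day.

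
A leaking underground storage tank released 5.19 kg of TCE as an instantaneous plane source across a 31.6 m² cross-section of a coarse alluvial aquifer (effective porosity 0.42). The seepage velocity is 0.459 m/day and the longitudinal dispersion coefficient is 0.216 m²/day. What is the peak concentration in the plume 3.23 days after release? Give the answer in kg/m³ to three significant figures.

The peak of an instantaneous 1D plume sits at x = vt; there the Gaussian factor is 1 and C_max = M/(n_e·A·√(4πDt)), where n_e·A is the pore area the mass is dissolved in.
√(4πDt) = √(4π × 0.216 × 3.23) = 2.961 m, so C_max = 5.19/(0.42 × 31.6 × 2.961) = 0.132 kg/m³.

0.132 kg/m³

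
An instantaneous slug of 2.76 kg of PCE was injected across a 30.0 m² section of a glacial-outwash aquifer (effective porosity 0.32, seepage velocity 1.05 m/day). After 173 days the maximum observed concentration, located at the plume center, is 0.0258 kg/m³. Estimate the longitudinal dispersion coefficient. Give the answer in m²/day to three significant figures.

0.0571 m²/day

At the plume center C_max = M/(n_e·A·√(4πDt)), so D = M²/(4πt·(n_e·A·C_max)²).
n_e·A·C_max = 0.32 × 30.0 × 0.0258 = 0.2477 kg/m.
D = 2.76²/(4π × 173 × 0.2477²) = 0.0571 m²/day.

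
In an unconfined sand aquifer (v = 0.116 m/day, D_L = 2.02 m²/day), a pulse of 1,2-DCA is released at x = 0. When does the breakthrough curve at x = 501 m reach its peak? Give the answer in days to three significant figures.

For the 1D instantaneous-source solution, setting ∂C/∂t = 0 at fixed x gives v²t² + 2Dt − x² = 0, so t = (√(D² + v²x²) − D)/v².
√(D² + v²x²) = √(2.02² + 0.116² × 501²) = 58.15; v² = 0.013456.
t = (58.15 − 2.02)/0.013456 = 4170 days (vs. the pure-advection estimate x/v = 4320 d).

4170 days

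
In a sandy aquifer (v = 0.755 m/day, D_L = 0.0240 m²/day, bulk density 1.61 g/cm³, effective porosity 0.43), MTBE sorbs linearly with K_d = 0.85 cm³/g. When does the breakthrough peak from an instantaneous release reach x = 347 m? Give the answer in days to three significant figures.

1920 days

Retardation factor R = 1 + ρ_b·K_d/n = 1 + 1.61 × 0.85/0.43 = 4.183.
Sorption retards both mechanisms: v_R = v/R = 0.1805 m/day, D_R = D/R = 0.005738 m²/day.
Peak time from v_R²t² + 2D_R t − x² = 0: t = (√(D_R² + v_R²x²) − D_R)/v_R².
√(D_R² + v_R²x²) = √(0.005738² + 0.1805² × 347²) = 62.63; v_R² = 0.03258.
t = (62.63 − 0.005738)/0.03258 = 1920 days.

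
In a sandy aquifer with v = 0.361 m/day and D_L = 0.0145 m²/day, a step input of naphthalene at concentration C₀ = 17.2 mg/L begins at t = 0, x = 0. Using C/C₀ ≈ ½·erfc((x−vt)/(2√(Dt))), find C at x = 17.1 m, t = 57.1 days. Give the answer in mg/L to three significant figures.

17.1 mg/L

For a continuous step input, C/C₀ ≈ ½·erfc((x−vt)/(2√(Dt))).
vt = 0.361 × 57.1 = 20.6131 m and 2√(Dt) = 2√(0.0145 × 57.1) = 1.820 m.
Argument (x−vt)/(2√(Dt)) = (17.1 − 20.6131)/1.820 = -1.930; ½·erfc(-1.930) = 0.9968.
C = 17.2 × 0.9968 = 17.1 mg/L.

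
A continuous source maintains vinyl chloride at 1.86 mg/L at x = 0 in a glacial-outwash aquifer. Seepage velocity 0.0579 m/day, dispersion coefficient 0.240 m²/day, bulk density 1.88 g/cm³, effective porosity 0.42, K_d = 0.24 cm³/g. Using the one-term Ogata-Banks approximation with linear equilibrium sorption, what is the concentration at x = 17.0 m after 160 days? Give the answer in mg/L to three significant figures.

0.0367 mg/L

Retardation factor R = 1 + ρ_b·K_d/n = 1 + 1.88 × 0.24/0.42 = 2.074.
Sorption retards both mechanisms: v_R = v/R = 0.02792 m/day, D_R = D/R = 0.1157 m²/day.
v_R·t = 0.02792 × 160 = 4.4672 m; 2√(D_R t) = 8.605 m; argument = (17.0 − 4.4672)/8.605 = 1.456.
C = C₀ × ½·erfc(1.456) = 1.86 × 0.01974 = 0.0367 mg/L.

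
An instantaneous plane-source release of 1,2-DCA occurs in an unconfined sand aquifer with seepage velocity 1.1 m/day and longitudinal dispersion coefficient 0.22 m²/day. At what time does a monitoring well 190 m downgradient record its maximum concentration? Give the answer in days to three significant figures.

173 days

For the 1D instantaneous-source solution, setting ∂C/∂t = 0 at fixed x gives v²t² + 2Dt − x² = 0, so t = (√(D² + v²x²) − D)/v².
√(D² + v²x²) = √(0.22² + 1.1² × 190²) = 209.0; v² = 1.21.
t = (209.0 − 0.22)/1.21 = 173 days (vs. the pure-advection estimate x/v = 173 d).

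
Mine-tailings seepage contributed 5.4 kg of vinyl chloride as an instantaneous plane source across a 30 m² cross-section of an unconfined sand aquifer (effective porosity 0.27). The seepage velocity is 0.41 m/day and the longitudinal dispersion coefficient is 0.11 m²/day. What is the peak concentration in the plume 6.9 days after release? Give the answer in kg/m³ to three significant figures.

0.216 kg/m³

The peak of an instantaneous 1D plume sits at x = vt; there the Gaussian factor is 1 and C_max = M/(n_e·A·√(4πDt)), where n_e·A is the pore area the mass is dissolved in.
√(4πDt) = √(4π × 0.11 × 6.9) = 3.088 m, so C_max = 5.4/(0.27 × 30 × 3.088) = 0.216 kg/m³.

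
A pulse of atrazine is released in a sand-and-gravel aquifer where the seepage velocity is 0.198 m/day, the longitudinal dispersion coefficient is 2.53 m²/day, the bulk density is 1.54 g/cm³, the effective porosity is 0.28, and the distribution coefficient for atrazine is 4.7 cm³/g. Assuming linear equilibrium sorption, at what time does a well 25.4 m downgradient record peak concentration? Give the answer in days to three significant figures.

2120 days

Retardation factor R = 1 + ρ_b·K_d/n = 1 + 1.54 × 4.7/0.28 = 26.85.
Sorption retards both mechanisms: v_R = v/R = 0.007374 m/day, D_R = D/R = 0.09423 m²/day.
Peak time from v_R²t² + 2D_R t − x² = 0: t = (√(D_R² + v_R²x²) − D_R)/v_R².
√(D_R² + v_R²x²) = √(0.09423² + 0.007374² × 25.4²) = 0.2097; v_R² = 5.438e-05.
t = (0.2097 − 0.09423)/5.438e-05 = 2120 days.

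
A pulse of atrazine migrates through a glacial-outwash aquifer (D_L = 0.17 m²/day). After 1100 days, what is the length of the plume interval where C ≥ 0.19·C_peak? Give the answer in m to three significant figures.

70.5 m

The plume is Gaussian with σ = √(2Dt) = √(2 × 0.17 × 1100) = 19.34 m.
C/C_peak = exp(−Δx²/(2σ²)) = 0.19 ⇒ Δx = σ·√(−2 ln 0.19) = 19.34 × 1.822 = 35.24 m.
Width = 2Δx = 70.5 m.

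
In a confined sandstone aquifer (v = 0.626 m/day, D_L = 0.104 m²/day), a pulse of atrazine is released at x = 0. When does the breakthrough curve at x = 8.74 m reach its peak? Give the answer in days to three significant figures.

For the 1D instantaneous-source solution, setting ∂C/∂t = 0 at fixed x gives v²t² + 2Dt − x² = 0, so t = (√(D² + v²x²) − D)/v².
√(D² + v²x²) = √(0.104² + 0.626² × 8.74²) = 5.472; v² = 0.391876.
t = (5.472 − 0.104)/0.391876 = 13.7 days (vs. the pure-advection estimate x/v = 14.0 d).

13.7 days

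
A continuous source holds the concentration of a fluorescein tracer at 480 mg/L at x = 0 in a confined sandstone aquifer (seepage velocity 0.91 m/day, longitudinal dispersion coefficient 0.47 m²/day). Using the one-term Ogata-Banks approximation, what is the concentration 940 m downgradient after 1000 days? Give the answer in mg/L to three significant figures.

78.7 mg/L

For a continuous step input, C/C₀ ≈ ½·erfc((x−vt)/(2√(Dt))).
vt = 0.91 × 1000 = 910 m and 2√(Dt) = 2√(0.47 × 1000) = 43.36 m.
Argument (x−vt)/(2√(Dt)) = (940 − 910)/43.36 = 0.6919; ½·erfc(0.6919) = 0.1639.
C = 480 × 0.1639 = 78.7 mg/L.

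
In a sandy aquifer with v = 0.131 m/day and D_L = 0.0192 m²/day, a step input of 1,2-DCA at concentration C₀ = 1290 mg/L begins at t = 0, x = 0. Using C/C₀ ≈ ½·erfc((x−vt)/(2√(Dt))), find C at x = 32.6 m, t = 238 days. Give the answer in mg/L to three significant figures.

For a continuous step input, C/C₀ ≈ ½·erfc((x−vt)/(2√(Dt))).
vt = 0.131 × 238 = 31.178 m and 2√(Dt) = 2√(0.0192 × 238) = 4.275 m.
Argument (x−vt)/(2√(Dt)) = (32.6 − 31.178)/4.275 = 0.3326; ½·erfc(0.3326) = 0.3190.
C = 1290 × 0.3190 = 412 mg/L.

412 mg/L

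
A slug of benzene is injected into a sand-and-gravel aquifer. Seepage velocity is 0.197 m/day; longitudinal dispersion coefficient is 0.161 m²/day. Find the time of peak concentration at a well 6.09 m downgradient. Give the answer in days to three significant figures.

For the 1D instantaneous-source solution, setting ∂C/∂t = 0 at fixed x gives v²t² + 2Dt − x² = 0, so t = (√(D² + v²x²) − D)/v².
√(D² + v²x²) = √(0.161² + 0.197² × 6.09²) = 1.210; v² = 0.038809.
t = (1.210 − 0.161)/0.038809 = 27.0 days (vs. the pure-advection estimate x/v = 30.9 d).

27.0 days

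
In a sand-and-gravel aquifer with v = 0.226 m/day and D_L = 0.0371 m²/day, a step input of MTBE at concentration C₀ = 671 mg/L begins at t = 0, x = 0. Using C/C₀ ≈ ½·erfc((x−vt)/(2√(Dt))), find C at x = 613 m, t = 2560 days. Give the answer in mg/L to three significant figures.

For a continuous step input, C/C₀ ≈ ½·erfc((x−vt)/(2√(Dt))).
vt = 0.226 × 2560 = 578.56 m and 2√(Dt) = 2√(0.0371 × 2560) = 19.49 m.
Argument (x−vt)/(2√(Dt)) = (613 − 578.56)/19.49 = 1.767; ½·erfc(1.767) = 0.006229.
C = 671 × 0.006229 = 4.18 mg/L.

4.18 mg/L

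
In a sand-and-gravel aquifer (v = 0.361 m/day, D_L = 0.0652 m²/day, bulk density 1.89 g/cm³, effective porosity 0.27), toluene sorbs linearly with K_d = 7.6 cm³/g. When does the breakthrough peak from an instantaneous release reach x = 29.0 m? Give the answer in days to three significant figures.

Retardation factor R = 1 + ρ_b·K_d/n = 1 + 1.89 × 7.6/0.27 = 54.20.
Sorption retards both mechanisms: v_R = v/R = 0.006661 m/day, D_R = D/R = 0.001203 m²/day.
Peak time from v_R²t² + 2D_R t − x² = 0: t = (√(D_R² + v_R²x²) − D_R)/v_R².
√(D_R² + v_R²x²) = √(0.001203² + 0.006661² × 29.0²) = 0.1932; v_R² = 4.437e-05.
t = (0.1932 − 0.001203)/4.437e-05 = 4330 days.

4330 days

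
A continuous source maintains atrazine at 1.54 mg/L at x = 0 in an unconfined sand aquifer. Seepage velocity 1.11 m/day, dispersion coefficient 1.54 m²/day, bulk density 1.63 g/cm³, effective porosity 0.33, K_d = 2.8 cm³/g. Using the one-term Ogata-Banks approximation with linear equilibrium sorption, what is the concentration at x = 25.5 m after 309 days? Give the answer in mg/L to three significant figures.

Retardation factor R = 1 + ρ_b·K_d/n = 1 + 1.63 × 2.8/0.33 = 14.83.
Sorption retards both mechanisms: v_R = v/R = 0.07485 m/day, D_R = D/R = 0.1038 m²/day.
v_R·t = 0.07485 × 309 = 23.12865 m; 2√(D_R t) = 11.33 m; argument = (25.5 − 23.12865)/11.33 = 0.2093.
C = C₀ × ½·erfc(0.2093) = 1.54 × 0.3836 = 0.591 mg/L.

0.591 mg/L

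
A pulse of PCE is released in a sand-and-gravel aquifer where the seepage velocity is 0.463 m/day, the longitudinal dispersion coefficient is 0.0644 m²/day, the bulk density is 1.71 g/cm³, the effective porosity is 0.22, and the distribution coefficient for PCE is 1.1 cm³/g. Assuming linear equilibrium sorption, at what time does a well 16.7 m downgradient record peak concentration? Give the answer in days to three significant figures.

Retardation factor R = 1 + ρ_b·K_d/n = 1 + 1.71 × 1.1/0.22 = 9.550.
Sorption retards both mechanisms: v_R = v/R = 0.04848 m/day, D_R = D/R = 0.006743 m²/day.
Peak time from v_R²t² + 2D_R t − x² = 0: t = (√(D_R² + v_R²x²) − D_R)/v_R².
√(D_R² + v_R²x²) = √(0.006743² + 0.04848² × 16.7²) = 0.8096; v_R² = 0.002350.
t = (0.8096 − 0.006743)/0.002350 = 342 days.

342 days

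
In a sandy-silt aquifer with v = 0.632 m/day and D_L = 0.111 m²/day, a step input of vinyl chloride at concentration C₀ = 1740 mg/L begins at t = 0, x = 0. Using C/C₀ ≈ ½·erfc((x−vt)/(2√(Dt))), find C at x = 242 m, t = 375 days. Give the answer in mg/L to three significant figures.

For a continuous step input, C/C₀ ≈ ½·erfc((x−vt)/(2√(Dt))).
vt = 0.632 × 375 = 237 m and 2√(Dt) = 2√(0.111 × 375) = 12.90 m.
Argument (x−vt)/(2√(Dt)) = (242 − 237)/12.90 = 0.3876; ½·erfc(0.3876) = 0.2918.
C = 1740 × 0.2918 = 508 mg/L.

508 mg/L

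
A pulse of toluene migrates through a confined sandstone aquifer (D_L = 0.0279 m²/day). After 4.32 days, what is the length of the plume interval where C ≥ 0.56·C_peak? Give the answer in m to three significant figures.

1.06 m

The plume is Gaussian with σ = √(2Dt) = √(2 × 0.0279 × 4.32) = 0.4910 m.
C/C_peak = exp(−Δx²/(2σ²)) = 0.56 ⇒ Δx = σ·√(−2 ln 0.56) = 0.4910 × 1.077 = 0.5288 m.
Width = 2Δx = 1.06 m.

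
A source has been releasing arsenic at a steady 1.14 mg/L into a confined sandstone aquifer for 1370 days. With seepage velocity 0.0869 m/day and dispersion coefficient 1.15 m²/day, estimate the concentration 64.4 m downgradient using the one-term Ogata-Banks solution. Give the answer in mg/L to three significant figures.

For a continuous step input, C/C₀ ≈ ½·erfc((x−vt)/(2√(Dt))).
vt = 0.0869 × 1370 = 119.053 m and 2√(Dt) = 2√(1.15 × 1370) = 79.39 m.
Argument (x−vt)/(2√(Dt)) = (64.4 − 119.053)/79.39 = -0.6884; ½·erfc(-0.6884) = 0.8349.
C = 1.14 × 0.8349 = 0.952 mg/L.

0.952 mg/L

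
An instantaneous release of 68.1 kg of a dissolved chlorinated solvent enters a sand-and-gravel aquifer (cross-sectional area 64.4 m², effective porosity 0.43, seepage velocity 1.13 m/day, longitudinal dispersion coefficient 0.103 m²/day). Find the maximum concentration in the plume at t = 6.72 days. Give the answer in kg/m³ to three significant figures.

The peak of an instantaneous 1D plume sits at x = vt; there the Gaussian factor is 1 and C_max = M/(n_e·A·√(4πDt)), where n_e·A is the pore area the mass is dissolved in.
√(4πDt) = √(4π × 0.103 × 6.72) = 2.949 m, so C_max = 68.1/(0.43 × 64.4 × 2.949) = 0.834 kg/m³.

0.834 kg/m³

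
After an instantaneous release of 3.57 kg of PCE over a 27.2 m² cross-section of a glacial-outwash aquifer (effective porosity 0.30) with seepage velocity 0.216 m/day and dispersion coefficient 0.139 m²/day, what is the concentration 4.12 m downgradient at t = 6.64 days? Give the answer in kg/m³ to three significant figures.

For an instantaneous plane source, C(x,t) = M/(n_e·A·√(4πDt)) · exp(−(x−vt)²/(4Dt)), with n_e·A the pore (flow) area.
Plume center vt = 0.216 × 6.64 = 1.43424 m, so the well at 4.12 m is 2.68576 m downgradient of the peak.
√(4πDt) = 3.406 m, giving peak height M/(n_e·A·√(4πDt)) = 3.57/(0.30 × 27.2 × 3.406) = 0.1284 kg/m³.
(x−vt)²/(4Dt) = (2.68576)²/(4 × 0.139 × 6.64) = 1.954; exp(−1.954) = 0.1417.
C = 0.1284 × 0.1417 = 0.0182 kg/m³.

0.0182 kg/m³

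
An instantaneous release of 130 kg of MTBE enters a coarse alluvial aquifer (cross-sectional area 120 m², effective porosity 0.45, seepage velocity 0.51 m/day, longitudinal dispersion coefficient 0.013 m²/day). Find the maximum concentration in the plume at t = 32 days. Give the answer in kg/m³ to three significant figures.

1.05 kg/m³

The peak of an instantaneous 1D plume sits at x = vt; there the Gaussian factor is 1 and C_max = M/(n_e·A·√(4πDt)), where n_e·A is the pore area the mass is dissolved in.
√(4πDt) = √(4π × 0.013 × 32) = 2.286 m, so C_max = 130/(0.45 × 120 × 2.286) = 1.05 kg/m³.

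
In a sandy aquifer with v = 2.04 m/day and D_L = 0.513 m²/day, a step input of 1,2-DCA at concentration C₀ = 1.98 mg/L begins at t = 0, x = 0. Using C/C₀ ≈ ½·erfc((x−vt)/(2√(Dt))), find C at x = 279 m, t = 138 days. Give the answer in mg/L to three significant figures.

1.16 mg/L

For a continuous step input, C/C₀ ≈ ½·erfc((x−vt)/(2√(Dt))).
vt = 2.04 × 138 = 281.52 m and 2√(Dt) = 2√(0.513 × 138) = 16.83 m.
Argument (x−vt)/(2√(Dt)) = (279 − 281.52)/16.83 = -0.1497; ½·erfc(-0.1497) = 0.5838.
C = 1.98 × 0.5838 = 1.16 mg/L.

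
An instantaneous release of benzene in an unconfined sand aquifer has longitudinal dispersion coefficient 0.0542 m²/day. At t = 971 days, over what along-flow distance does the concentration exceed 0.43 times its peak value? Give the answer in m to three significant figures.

26.7 m

The plume is Gaussian with σ = √(2Dt) = √(2 × 0.0542 × 971) = 10.26 m.
C/C_peak = exp(−Δx²/(2σ²)) = 0.43 ⇒ Δx = σ·√(−2 ln 0.43) = 10.26 × 1.299 = 13.33 m.
Width = 2Δx = 26.7 m.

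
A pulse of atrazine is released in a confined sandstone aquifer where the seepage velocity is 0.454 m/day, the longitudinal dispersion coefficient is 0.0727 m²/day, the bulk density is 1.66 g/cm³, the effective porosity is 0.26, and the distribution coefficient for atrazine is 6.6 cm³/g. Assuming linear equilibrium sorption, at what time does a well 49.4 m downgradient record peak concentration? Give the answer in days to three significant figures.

4680 days

Retardation factor R = 1 + ρ_b·K_d/n = 1 + 1.66 × 6.6/0.26 = 43.14.
Sorption retards both mechanisms: v_R = v/R = 0.01052 m/day, D_R = D/R = 0.001685 m²/day.
Peak time from v_R²t² + 2D_R t − x² = 0: t = (√(D_R² + v_R²x²) − D_R)/v_R².
√(D_R² + v_R²x²) = √(0.001685² + 0.01052² × 49.4²) = 0.5197; v_R² = 0.0001107.
t = (0.5197 − 0.001685)/0.0001107 = 4680 days.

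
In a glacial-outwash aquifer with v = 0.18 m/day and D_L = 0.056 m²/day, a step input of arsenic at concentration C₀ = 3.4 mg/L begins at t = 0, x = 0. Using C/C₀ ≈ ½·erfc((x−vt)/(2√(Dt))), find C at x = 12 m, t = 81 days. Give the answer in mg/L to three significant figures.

For a continuous step input, C/C₀ ≈ ½·erfc((x−vt)/(2√(Dt))).
vt = 0.18 × 81 = 14.58 m and 2√(Dt) = 2√(0.056 × 81) = 4.260 m.
Argument (x−vt)/(2√(Dt)) = (12 − 14.58)/4.260 = -0.6056; ½·erfc(-0.6056) = 0.8041.
C = 3.4 × 0.8041 = 2.73 mg/L.

2.73 mg/L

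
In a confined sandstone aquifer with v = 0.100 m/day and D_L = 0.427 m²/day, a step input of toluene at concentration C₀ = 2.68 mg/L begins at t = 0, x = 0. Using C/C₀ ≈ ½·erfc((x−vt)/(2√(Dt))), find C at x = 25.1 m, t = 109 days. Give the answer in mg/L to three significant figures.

0.189 mg/L

For a continuous step input, C/C₀ ≈ ½·erfc((x−vt)/(2√(Dt))).
vt = 0.100 × 109 = 10.9 m and 2√(Dt) = 2√(0.427 × 109) = 13.64 m.
Argument (x−vt)/(2√(Dt)) = (25.1 − 10.9)/13.64 = 1.041; ½·erfc(1.041) = 0.07048.
C = 2.68 × 0.07048 = 0.189 mg/L.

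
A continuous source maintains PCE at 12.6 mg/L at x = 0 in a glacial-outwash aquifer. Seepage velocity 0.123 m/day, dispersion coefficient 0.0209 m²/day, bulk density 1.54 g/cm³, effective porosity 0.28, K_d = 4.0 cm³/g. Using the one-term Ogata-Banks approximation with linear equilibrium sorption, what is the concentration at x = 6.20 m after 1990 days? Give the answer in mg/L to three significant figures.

Retardation factor R = 1 + ρ_b·K_d/n = 1 + 1.54 × 4.0/0.28 = 23.00.
Sorption retards both mechanisms: v_R = v/R = 0.005348 m/day, D_R = D/R = 0.0009087 m²/day.
v_R·t = 0.005348 × 1990 = 10.64252 m; 2√(D_R t) = 2.689 m; argument = (6.20 − 10.64252)/2.689 = -1.652.
C = C₀ × ½·erfc(-1.652) = 12.6 × 0.9903 = 12.5 mg/L.

12.5 mg/L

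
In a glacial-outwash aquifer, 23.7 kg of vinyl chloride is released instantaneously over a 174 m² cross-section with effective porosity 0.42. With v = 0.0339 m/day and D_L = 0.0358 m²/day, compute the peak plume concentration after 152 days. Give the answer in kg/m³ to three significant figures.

The peak of an instantaneous 1D plume sits at x = vt; there the Gaussian factor is 1 and C_max = M/(n_e·A·√(4πDt)), where n_e·A is the pore area the mass is dissolved in.
√(4πDt) = √(4π × 0.0358 × 152) = 8.269 m, so C_max = 23.7/(0.42 × 174 × 8.269) = 0.0392 kg/m³.

0.0392 kg/m³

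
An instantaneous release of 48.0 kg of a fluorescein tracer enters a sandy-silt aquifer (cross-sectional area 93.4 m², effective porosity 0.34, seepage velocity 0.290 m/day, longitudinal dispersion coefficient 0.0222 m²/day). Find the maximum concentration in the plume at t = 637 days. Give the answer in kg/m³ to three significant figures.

The peak of an instantaneous 1D plume sits at x = vt; there the Gaussian factor is 1 and C_max = M/(n_e·A·√(4πDt)), where n_e·A is the pore area the mass is dissolved in.
√(4πDt) = √(4π × 0.0222 × 637) = 13.33 m, so C_max = 48.0/(0.34 × 93.4 × 13.33) = 0.113 kg/m³.

0.113 kg/m³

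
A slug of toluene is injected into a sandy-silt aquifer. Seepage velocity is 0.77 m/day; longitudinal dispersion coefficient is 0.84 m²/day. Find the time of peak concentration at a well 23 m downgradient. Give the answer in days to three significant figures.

For the 1D instantaneous-source solution, setting ∂C/∂t = 0 at fixed x gives v²t² + 2Dt − x² = 0, so t = (√(D² + v²x²) − D)/v².
√(D² + v²x²) = √(0.84² + 0.77² × 23²) = 17.73; v² = 0.5929.
t = (17.73 − 0.84)/0.5929 = 28.5 days (vs. the pure-advection estimate x/v = 29.9 d).

28.5 days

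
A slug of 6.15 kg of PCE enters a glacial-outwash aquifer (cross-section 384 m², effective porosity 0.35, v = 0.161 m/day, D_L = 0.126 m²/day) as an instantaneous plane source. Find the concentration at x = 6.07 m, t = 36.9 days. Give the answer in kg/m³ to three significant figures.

For an instantaneous plane source, C(x,t) = M/(n_e·A·√(4πDt)) · exp(−(x−vt)²/(4Dt)), with n_e·A the pore (flow) area.
Plume center vt = 0.161 × 36.9 = 5.9409 m, so the well at 6.07 m is 0.1291 m downgradient of the peak.
√(4πDt) = 7.644 m, giving peak height M/(n_e·A·√(4πDt)) = 6.15/(0.35 × 384 × 7.644) = 0.005986 kg/m³.
(x−vt)²/(4Dt) = (0.1291)²/(4 × 0.126 × 36.9) = 0.0008962; exp(−0.0008962) = 0.9991.
C = 0.005986 × 0.9991 = 0.00598 kg/m³.

0.00598 kg/m³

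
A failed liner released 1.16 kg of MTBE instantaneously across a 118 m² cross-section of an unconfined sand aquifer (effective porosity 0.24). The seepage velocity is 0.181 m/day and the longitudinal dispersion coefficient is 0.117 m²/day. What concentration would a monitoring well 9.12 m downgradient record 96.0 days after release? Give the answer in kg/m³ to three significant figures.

0.000756 kg/m³

For an instantaneous plane source, C(x,t) = M/(n_e·A·√(4πDt)) · exp(−(x−vt)²/(4Dt)), with n_e·A the pore (flow) area.
Plume center vt = 0.181 × 96.0 = 17.376 m, so the well at 9.12 m is 8.256 m upgradient of the peak.
√(4πDt) = 11.88 m, giving peak height M/(n_e·A·√(4πDt)) = 1.16/(0.24 × 118 × 11.88) = 0.003448 kg/m³.
(x−vt)²/(4Dt) = (-8.256)²/(4 × 0.117 × 96.0) = 1.517; exp(−1.517) = 0.2194.
C = 0.003448 × 0.2194 = 0.000756 kg/m³.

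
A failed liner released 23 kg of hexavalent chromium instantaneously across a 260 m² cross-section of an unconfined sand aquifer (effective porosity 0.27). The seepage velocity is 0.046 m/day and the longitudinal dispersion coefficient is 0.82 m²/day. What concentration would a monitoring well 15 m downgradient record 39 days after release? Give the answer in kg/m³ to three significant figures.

0.00418 kg/m³

For an instantaneous plane source, C(x,t) = M/(n_e·A·√(4πDt)) · exp(−(x−vt)²/(4Dt)), with n_e·A the pore (flow) area.
Plume center vt = 0.046 × 39 = 1.794 m, so the well at 15 m is 13.206 m downgradient of the peak.
√(4πDt) = 20.05 m, giving peak height M/(n_e·A·√(4πDt)) = 23/(0.27 × 260 × 20.05) = 0.01634 kg/m³.
(x−vt)²/(4Dt) = (13.206)²/(4 × 0.82 × 39) = 1.363; exp(−1.363) = 0.2559.
C = 0.01634 × 0.2559 = 0.00418 kg/m³.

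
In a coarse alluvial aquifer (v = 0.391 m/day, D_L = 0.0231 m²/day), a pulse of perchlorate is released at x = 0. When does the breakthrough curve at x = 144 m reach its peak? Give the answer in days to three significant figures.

368 days

For the 1D instantaneous-source solution, setting ∂C/∂t = 0 at fixed x gives v²t² + 2Dt − x² = 0, so t = (√(D² + v²x²) − D)/v².
√(D² + v²x²) = √(0.0231² + 0.391² × 144²) = 56.30; v² = 0.152881.
t = (56.30 − 0.0231)/0.152881 = 368 days (vs. the pure-advection estimate x/v = 368 d).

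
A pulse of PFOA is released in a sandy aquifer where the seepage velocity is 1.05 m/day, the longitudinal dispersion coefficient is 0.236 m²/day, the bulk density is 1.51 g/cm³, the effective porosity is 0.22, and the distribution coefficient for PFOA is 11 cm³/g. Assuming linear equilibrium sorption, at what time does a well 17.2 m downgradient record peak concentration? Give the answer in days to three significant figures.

1240 days

Retardation factor R = 1 + ρ_b·K_d/n = 1 + 1.51 × 11/0.22 = 76.50.
Sorption retards both mechanisms: v_R = v/R = 0.01373 m/day, D_R = D/R = 0.003085 m²/day.
Peak time from v_R²t² + 2D_R t − x² = 0: t = (√(D_R² + v_R²x²) − D_R)/v_R².
√(D_R² + v_R²x²) = √(0.003085² + 0.01373² × 17.2²) = 0.2362; v_R² = 0.0001885.
t = (0.2362 − 0.003085)/0.0001885 = 1240 days.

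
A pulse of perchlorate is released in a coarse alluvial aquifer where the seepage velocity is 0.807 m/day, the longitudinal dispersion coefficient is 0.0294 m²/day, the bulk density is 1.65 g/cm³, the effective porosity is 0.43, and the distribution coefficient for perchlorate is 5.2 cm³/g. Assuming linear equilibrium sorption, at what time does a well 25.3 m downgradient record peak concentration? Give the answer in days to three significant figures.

656 days

Retardation factor R = 1 + ρ_b·K_d/n = 1 + 1.65 × 5.2/0.43 = 20.95.
Sorption retards both mechanisms: v_R = v/R = 0.03852 m/day, D_R = D/R = 0.001403 m²/day.
Peak time from v_R²t² + 2D_R t − x² = 0: t = (√(D_R² + v_R²x²) − D_R)/v_R².
√(D_R² + v_R²x²) = √(0.001403² + 0.03852² × 25.3²) = 0.9746; v_R² = 0.001484.
t = (0.9746 − 0.001403)/0.001484 = 656 days.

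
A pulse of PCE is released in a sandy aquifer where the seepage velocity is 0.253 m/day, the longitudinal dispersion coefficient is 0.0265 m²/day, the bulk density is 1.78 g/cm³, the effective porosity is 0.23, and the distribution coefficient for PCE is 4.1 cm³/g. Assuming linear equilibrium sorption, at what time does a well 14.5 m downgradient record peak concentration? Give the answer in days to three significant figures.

Retardation factor R = 1 + ρ_b·K_d/n = 1 + 1.78 × 4.1/0.23 = 32.73.
Sorption retards both mechanisms: v_R = v/R = 0.007730 m/day, D_R = D/R = 0.0008097 m²/day.
Peak time from v_R²t² + 2D_R t − x² = 0: t = (√(D_R² + v_R²x²) − D_R)/v_R².
√(D_R² + v_R²x²) = √(0.0008097² + 0.007730² × 14.5²) = 0.1121; v_R² = 5.975e-05.
t = (0.1121 − 0.0008097)/5.975e-05 = 1860 days.

1860 days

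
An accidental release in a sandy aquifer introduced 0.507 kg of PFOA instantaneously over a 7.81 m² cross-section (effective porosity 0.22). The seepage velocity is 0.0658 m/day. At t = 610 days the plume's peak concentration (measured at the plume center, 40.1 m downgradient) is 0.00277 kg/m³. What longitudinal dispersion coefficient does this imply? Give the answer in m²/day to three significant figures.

1.48 m²/day

At the plume center C_max = M/(n_e·A·√(4πDt)), so D = M²/(4πt·(n_e·A·C_max)²).
n_e·A·C_max = 0.22 × 7.81 × 0.00277 = 0.004759 kg/m.
D = 0.507²/(4π × 610 × 0.004759²) = 1.48 m²/day.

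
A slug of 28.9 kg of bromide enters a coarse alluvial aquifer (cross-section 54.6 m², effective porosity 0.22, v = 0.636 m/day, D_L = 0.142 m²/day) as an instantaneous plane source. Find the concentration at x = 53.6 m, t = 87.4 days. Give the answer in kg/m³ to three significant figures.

For an instantaneous plane source, C(x,t) = M/(n_e·A·√(4πDt)) · exp(−(x−vt)²/(4Dt)), with n_e·A the pore (flow) area.
Plume center vt = 0.636 × 87.4 = 55.5864 m, so the well at 53.6 m is 1.9864 m upgradient of the peak.
√(4πDt) = 12.49 m, giving peak height M/(n_e·A·√(4πDt)) = 28.9/(0.22 × 54.6 × 12.49) = 0.1926 kg/m³.
(x−vt)²/(4Dt) = (-1.9864)²/(4 × 0.142 × 87.4) = 0.07948; exp(−0.07948) = 0.9236.
C = 0.1926 × 0.9236 = 0.178 kg/m³.

0.178 kg/m³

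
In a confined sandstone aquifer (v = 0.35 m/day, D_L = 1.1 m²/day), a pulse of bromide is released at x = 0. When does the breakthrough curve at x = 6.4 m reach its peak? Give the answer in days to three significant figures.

For the 1D instantaneous-source solution, setting ∂C/∂t = 0 at fixed x gives v²t² + 2Dt − x² = 0, so t = (√(D² + v²x²) − D)/v².
√(D² + v²x²) = √(1.1² + 0.35² × 6.4²) = 2.496; v² = 0.1225.
t = (2.496 − 1.1)/0.1225 = 11.4 days (vs. the pure-advection estimate x/v = 18.3 d).

11.4 days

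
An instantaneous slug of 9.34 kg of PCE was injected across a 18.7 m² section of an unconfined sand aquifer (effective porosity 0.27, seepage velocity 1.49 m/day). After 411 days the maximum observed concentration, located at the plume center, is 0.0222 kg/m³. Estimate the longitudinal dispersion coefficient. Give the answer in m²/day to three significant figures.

At the plume center C_max = M/(n_e·A·√(4πDt)), so D = M²/(4πt·(n_e·A·C_max)²).
n_e·A·C_max = 0.27 × 18.7 × 0.0222 = 0.1121 kg/m.
D = 9.34²/(4π × 411 × 0.1121²) = 1.34 m²/day.

1.34 m²/day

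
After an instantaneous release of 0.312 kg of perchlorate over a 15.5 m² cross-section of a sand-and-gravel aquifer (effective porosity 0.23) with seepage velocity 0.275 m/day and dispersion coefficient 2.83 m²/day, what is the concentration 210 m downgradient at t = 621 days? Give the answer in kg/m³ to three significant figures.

For an instantaneous plane source, C(x,t) = M/(n_e·A·√(4πDt)) · exp(−(x−vt)²/(4Dt)), with n_e·A the pore (flow) area.
Plume center vt = 0.275 × 621 = 170.775 m, so the well at 210 m is 39.225 m downgradient of the peak.
√(4πDt) = 148.6 m, giving peak height M/(n_e·A·√(4πDt)) = 0.312/(0.23 × 15.5 × 148.6) = 0.0005889 kg/m³.
(x−vt)²/(4Dt) = (39.225)²/(4 × 2.83 × 621) = 0.2189; exp(−0.2189) = 0.8034.
C = 0.0005889 × 0.8034 = 0.000473 kg/m³.

0.000473 kg/m³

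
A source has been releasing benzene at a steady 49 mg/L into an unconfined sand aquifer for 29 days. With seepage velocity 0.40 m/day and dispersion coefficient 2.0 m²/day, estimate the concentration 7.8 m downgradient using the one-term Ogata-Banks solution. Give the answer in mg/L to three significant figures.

For a continuous step input, C/C₀ ≈ ½·erfc((x−vt)/(2√(Dt))).
vt = 0.40 × 29 = 11.6 m and 2√(Dt) = 2√(2.0 × 29) = 15.23 m.
Argument (x−vt)/(2√(Dt)) = (7.8 − 11.6)/15.23 = -0.2495; ½·erfc(-0.2495) = 0.6379.
C = 49 × 0.6379 = 31.3 mg/L.

31.3 mg/L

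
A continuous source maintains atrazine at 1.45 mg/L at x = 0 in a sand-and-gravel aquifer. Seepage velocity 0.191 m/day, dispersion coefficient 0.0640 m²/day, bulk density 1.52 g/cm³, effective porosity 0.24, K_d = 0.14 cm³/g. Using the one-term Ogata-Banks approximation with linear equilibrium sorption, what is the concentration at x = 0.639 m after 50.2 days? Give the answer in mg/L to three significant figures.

Retardation factor R = 1 + ρ_b·K_d/n = 1 + 1.52 × 0.14/0.24 = 1.887.
Sorption retards both mechanisms: v_R = v/R = 0.1012 m/day, D_R = D/R = 0.03392 m²/day.
v_R·t = 0.1012 × 50.2 = 5.08024 m; 2√(D_R t) = 2.610 m; argument = (0.639 − 5.08024)/2.610 = -1.702.
C = C₀ × ½·erfc(-1.702) = 1.45 × 0.9920 = 1.44 mg/L.

1.44 mg/L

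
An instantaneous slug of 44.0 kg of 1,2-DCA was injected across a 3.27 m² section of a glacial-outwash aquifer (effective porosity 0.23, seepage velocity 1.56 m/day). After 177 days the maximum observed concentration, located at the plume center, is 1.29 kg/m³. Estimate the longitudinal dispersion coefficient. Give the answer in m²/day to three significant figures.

At the plume center C_max = M/(n_e·A·√(4πDt)), so D = M²/(4πt·(n_e·A·C_max)²).
n_e·A·C_max = 0.23 × 3.27 × 1.29 = 0.9702 kg/m.
D = 44.0²/(4π × 177 × 0.9702²) = 0.925 m²/day.

0.925 m²/day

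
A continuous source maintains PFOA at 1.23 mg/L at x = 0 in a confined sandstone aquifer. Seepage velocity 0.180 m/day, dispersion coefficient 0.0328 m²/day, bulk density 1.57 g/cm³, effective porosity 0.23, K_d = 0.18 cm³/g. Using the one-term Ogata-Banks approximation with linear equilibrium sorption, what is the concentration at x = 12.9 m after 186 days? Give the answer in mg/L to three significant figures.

Retardation factor R = 1 + ρ_b·K_d/n = 1 + 1.57 × 0.18/0.23 = 2.229.
Sorption retards both mechanisms: v_R = v/R = 0.08075 m/day, D_R = D/R = 0.01472 m²/day.
v_R·t = 0.08075 × 186 = 15.0195 m; 2√(D_R t) = 3.309 m; argument = (12.9 − 15.0195)/3.309 = -0.6405.
C = C₀ × ½·erfc(-0.6405) = 1.23 × 0.8175 = 1.01 mg/L.

1.01 mg/L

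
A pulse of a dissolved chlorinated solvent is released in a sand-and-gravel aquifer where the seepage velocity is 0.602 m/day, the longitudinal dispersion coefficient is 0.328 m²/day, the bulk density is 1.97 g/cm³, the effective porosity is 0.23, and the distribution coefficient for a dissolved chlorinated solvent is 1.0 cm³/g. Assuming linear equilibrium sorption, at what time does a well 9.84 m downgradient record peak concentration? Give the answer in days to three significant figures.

Retardation factor R = 1 + ρ_b·K_d/n = 1 + 1.97 × 1.0/0.23 = 9.565.
Sorption retards both mechanisms: v_R = v/R = 0.06294 m/day, D_R = D/R = 0.03429 m²/day.
Peak time from v_R²t² + 2D_R t − x² = 0: t = (√(D_R² + v_R²x²) − D_R)/v_R².
√(D_R² + v_R²x²) = √(0.03429² + 0.06294² × 9.84²) = 0.6203; v_R² = 0.003961.
t = (0.6203 − 0.03429)/0.003961 = 148 days.

148 days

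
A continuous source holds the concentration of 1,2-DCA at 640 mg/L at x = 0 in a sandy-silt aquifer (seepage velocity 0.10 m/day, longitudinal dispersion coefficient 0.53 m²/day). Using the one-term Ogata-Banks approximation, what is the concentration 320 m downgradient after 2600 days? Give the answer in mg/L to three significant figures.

81.0 mg/L

For a continuous step input, C/C₀ ≈ ½·erfc((x−vt)/(2√(Dt))).
vt = 0.10 × 2600 = 260 m and 2√(Dt) = 2√(0.53 × 2600) = 74.24 m.
Argument (x−vt)/(2√(Dt)) = (320 − 260)/74.24 = 0.8082; ½·erfc(0.8082) = 0.1265.
C = 640 × 0.1265 = 81.0 mg/L.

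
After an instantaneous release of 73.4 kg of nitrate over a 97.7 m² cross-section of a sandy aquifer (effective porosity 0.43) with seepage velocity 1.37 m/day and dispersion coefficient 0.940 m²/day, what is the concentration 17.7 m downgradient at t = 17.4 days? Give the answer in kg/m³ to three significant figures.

For an instantaneous plane source, C(x,t) = M/(n_e·A·√(4πDt)) · exp(−(x−vt)²/(4Dt)), with n_e·A the pore (flow) area.
Plume center vt = 1.37 × 17.4 = 23.838 m, so the well at 17.7 m is 6.138 m upgradient of the peak.
√(4πDt) = 14.34 m, giving peak height M/(n_e·A·√(4πDt)) = 73.4/(0.43 × 97.7 × 14.34) = 0.1218 kg/m³.
(x−vt)²/(4Dt) = (-6.138)²/(4 × 0.940 × 17.4) = 0.5759; exp(−0.5759) = 0.5622.
C = 0.1218 × 0.5622 = 0.0685 kg/m³.

0.0685 kg/m³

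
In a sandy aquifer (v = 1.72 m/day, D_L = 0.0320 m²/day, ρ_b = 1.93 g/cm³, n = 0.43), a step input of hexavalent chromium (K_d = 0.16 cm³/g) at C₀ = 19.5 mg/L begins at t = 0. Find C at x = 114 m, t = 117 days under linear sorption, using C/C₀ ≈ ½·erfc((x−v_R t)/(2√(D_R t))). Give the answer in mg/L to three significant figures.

Retardation factor R = 1 + ρ_b·K_d/n = 1 + 1.93 × 0.16/0.43 = 1.718.
Sorption retards both mechanisms: v_R = v/R = 1.001 m/day, D_R = D/R = 0.01863 m²/day.
v_R·t = 1.001 × 117 = 117.117 m; 2√(D_R t) = 2.953 m; argument = (114 − 117.117)/2.953 = -1.056.
C = C₀ × ½·erfc(-1.056) = 19.5 × 0.9323 = 18.2 mg/L.

18.2 mg/L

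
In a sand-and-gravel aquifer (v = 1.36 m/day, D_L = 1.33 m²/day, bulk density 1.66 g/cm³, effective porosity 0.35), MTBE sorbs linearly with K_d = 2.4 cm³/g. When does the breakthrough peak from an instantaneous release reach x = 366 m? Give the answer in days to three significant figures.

3320 days

Retardation factor R = 1 + ρ_b·K_d/n = 1 + 1.66 × 2.4/0.35 = 12.38.
Sorption retards both mechanisms: v_R = v/R = 0.1099 m/day, D_R = D/R = 0.1074 m²/day.
Peak time from v_R²t² + 2D_R t − x² = 0: t = (√(D_R² + v_R²x²) − D_R)/v_R².
√(D_R² + v_R²x²) = √(0.1074² + 0.1099² × 366²) = 40.22; v_R² = 0.01208.
t = (40.22 − 0.1074)/0.01208 = 3320 days.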